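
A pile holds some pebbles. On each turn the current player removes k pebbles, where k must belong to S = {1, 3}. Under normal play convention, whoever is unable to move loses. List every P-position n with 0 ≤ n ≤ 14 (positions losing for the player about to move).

G(0) = 0
G(1) = mex{0} = 1
G(2) = mex{1} = 0
G(3) = mex{0,0} = 1
G(4) = mex{1,1} = 0
G(5) = mex{0,0} = 1
G(6) = mex{1,1} = 0
G(7) = mex{0,0} = 1
G(8) = mex{1,1} = 0
G(9) = mex{0,0} = 1
G(10) = mex{1,1} = 0
G(11) = mex{0,0} = 1
G(12) = mex{1,1} = 0
G(13) = mex{0,0} = 1
G(14) = mex{1,1} = 0
P-positions are exactly the n with G(n) = 0.

0, 2, 4, 6, 8, 10, 12, 14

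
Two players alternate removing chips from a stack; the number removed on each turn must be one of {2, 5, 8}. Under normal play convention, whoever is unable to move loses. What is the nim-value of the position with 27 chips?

0

G(0) = 0
G(1) = mex{} = 0
G(2) = mex{0} = 1
G(3) = mex{0} = 1
G(4) = mex{1} = 0
G(5) = mex{1,0} = 2
G(6) = mex{0,0} = 1
G(7) = mex{2,1} = 0
G(8) = mex{1,1,0} = 2
G(9) = mex{0,0,0} = 1
G(10) = mex{2,2,1} = 0
G(11) = mex{1,1,1} = 0
G(12) = mex{0,0,0} = 1
G(13) = mex{0,2,2} = 1
G(14) = mex{1,1,1} = 0
G(15) = mex{1,0,0} = 2
G(16) = mex{0,0,2} = 1
G(17) = mex{2,1,1} = 0
G(18) = mex{1,1,0} = 2
G(19) = mex{0,0,0} = 1
G(20) = mex{2,2,1} = 0
G(21) = mex{1,1,1} = 0
G(22) = mex{0,0,0} = 1
G(23) = mex{0,2,2} = 1
G(24) = mex{1,1,1} = 0
G(25) = mex{1,0,0} = 2
G(26) = mex{0,0,2} = 1
G(27) = mex{2,1,1} = 0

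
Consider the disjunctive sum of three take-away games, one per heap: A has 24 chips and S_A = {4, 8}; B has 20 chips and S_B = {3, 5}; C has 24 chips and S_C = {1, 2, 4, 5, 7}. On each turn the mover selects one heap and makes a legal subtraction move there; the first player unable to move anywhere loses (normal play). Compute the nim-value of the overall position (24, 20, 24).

Heap A, S = {4, 8}:
n :  0  1  2  3  4  5  6  7  8  9 10 11 12 13 14 15 16 17 18 19 20 21 22 23 24
G :  0  0  0  0  1  1  1  1  2  2  2  2  0  0  0  0  1  1  1  1  2  2  2  2  0
G_A(24) = 0.
Heap B, S = {3, 5}:
G(0) = 0
G(1) = mex{} = 0
G(2) = mex{} = 0
G(3) = mex{0} = 1
G(4) = mex{0} = 1
G(5) = mex{0,0} = 1
G(6) = mex{1,0} = 2
G(7) = mex{1,0} = 2
G(8) = mex{1,1} = 0
G(9) = mex{2,1} = 0
G(10) = mex{2,1} = 0
G(11) = mex{0,2} = 1
G(12) = mex{0,2} = 1
G(13) = mex{0,0} = 1
G(14) = mex{1,0} = 2
G(15) = mex{1,0} = 2
G(16) = mex{1,1} = 0
G(17) = mex{2,1} = 0
G(18) = mex{2,1} = 0
G(19) = mex{0,2} = 1
G(20) = mex{0,2} = 1
G_B(20) = 1.
Heap C, S = {1, 2, 4, 5, 7}:
G(0) = 0
G(1) = mex{0} = 1
G(2) = mex{1,0} = 2
G(3) = mex{2,1} = 0
G(4) = mex{0,2,0} = 1
G(5) = mex{1,0,1,0} = 2
G(6) = mex{2,1,2,1} = 0
G(7) = mex{0,2,0,2,0} = 1
G(8) = mex{1,0,1,0,1} = 2
G(9) = mex{2,1,2,1,2} = 0
G(10) = mex{0,2,0,2,0} = 1
G(11) = mex{1,0,1,0,1} = 2
G(12) = mex{2,1,2,1,2} = 0
G(13) = mex{0,2,0,2,0} = 1
G(14) = mex{1,0,1,0,1} = 2
G(15) = mex{2,1,2,1,2} = 0
G(16) = mex{0,2,0,2,0} = 1
G(17) = mex{1,0,1,0,1} = 2
G(18) = mex{2,1,2,1,2} = 0
G(19) = mex{0,2,0,2,0} = 1
G(20) = mex{1,0,1,0,1} = 2
G(21) = mex{2,1,2,1,2} = 0
G(22) = mex{0,2,0,2,0} = 1
G(23) = mex{1,0,1,0,1} = 2
G(24) = mex{2,1,2,1,2} = 0
G_C(24) = 0.
Combined Grundy value = 0 ⊕ 1 ⊕ 0 = 1.

1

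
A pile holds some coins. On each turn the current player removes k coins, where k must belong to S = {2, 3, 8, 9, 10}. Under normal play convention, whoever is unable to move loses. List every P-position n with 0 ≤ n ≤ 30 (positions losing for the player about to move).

0, 1, 5, 6, 12, 17, 18, 23, 24, 29, 30

G(0) = 0
G(1) = mex{} = 0
G(2) = mex{0} = 1
G(3) = mex{0,0} = 1
G(4) = mex{1,0} = 2
G(5) = mex{1,1} = 0
G(6) = mex{2,1} = 0
G(7) = mex{0,2} = 1
G(8) = mex{0,0,0} = 1
G(9) = mex{1,0,0,0} = 2
G(10) = mex{1,1,1,0,0} = 2
G(11) = mex{2,1,1,1,0} = 3
G(12) = mex{2,2,2,1,1} = 0
G(13) = mex{3,2,0,2,1} = 4
G(14) = mex{0,3,0,0,2} = 1
G(15) = mex{4,0,1,0,0} = 2
G(16) = mex{1,4,1,1,0} = 2
G(17) = mex{2,1,2,1,1} = 0
G(18) = mex{2,2,2,2,1} = 0
G(19) = mex{0,2,3,2,2} = 1
G(20) = mex{0,0,0,3,2} = 1
G(21) = mex{1,0,4,0,3} = 2
G(22) = mex{1,1,1,4,0} = 2
G(23) = mex{2,1,2,1,4} = 0
G(24) = mex{2,2,2,2,1} = 0
G(25) = mex{0,2,0,2,2} = 1
G(26) = mex{0,0,0,0,2} = 1
G(27) = mex{1,0,1,0,0} = 2
G(28) = mex{1,1,1,1,0} = 2
G(29) = mex{2,1,2,1,1} = 0
G(30) = mex{2,2,2,2,1} = 0
P-positions are exactly the n with G(n) = 0.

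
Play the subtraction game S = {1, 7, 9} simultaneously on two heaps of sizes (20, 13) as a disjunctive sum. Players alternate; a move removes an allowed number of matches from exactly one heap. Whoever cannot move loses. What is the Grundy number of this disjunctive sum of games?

All heaps use S = {1, 7, 9}:
n :  0  1  2  3  4  5  6  7  8  9 10 11 12 13 14 15 16 17 18 19 20
G :  0  1  0  1  0  1  0  1  0  1  0  1  0  1  0  1  0  1  0  1  0
Heap A: G(20) = 0.
Heap B: G(13) = 1.
Combined Grundy value = 0 ⊕ 1 = 1.

1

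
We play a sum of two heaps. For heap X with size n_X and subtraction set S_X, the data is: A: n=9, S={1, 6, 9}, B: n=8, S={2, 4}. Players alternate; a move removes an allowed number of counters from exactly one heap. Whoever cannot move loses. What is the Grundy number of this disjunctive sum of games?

3

Heap A, S = {1, 6, 9}:
n : 0 1 2 3 4 5 6 7 8 9
G : 0 1 0 1 0 1 2 0 1 2
G_A(9) = 2.
Heap B, S = {2, 4}:
G(0) = 0
G(1) = mex{} = 0
G(2) = mex{0} = 1
G(3) = mex{0} = 1
G(4) = mex{1,0} = 2
G(5) = mex{1,0} = 2
G(6) = mex{2,1} = 0
G(7) = mex{2,1} = 0
G(8) = mex{0,2} = 1
G_B(8) = 1.
Combined Grundy value = 2 ⊕ 1 = 3.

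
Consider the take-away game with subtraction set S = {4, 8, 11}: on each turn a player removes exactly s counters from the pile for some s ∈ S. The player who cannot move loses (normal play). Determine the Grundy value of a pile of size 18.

n :  0  1  2  3  4  5  6  7  8  9 10 11 12 13 14 15 16 17 18
G :  0  0  0  0  1  1  1  1  2  2  2  2  3  3  3  0  0  0  0

0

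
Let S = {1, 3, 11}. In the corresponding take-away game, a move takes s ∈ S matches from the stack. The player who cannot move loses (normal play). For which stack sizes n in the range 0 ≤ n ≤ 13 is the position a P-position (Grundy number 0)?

n :  0  1  2  3  4  5  6  7  8  9 10 11 12 13
G :  0  1  0  1  0  1  0  1  0  1  0  1  0  1
P-positions are exactly the n with G(n) = 0.

0, 2, 4, 6, 8, 10, 12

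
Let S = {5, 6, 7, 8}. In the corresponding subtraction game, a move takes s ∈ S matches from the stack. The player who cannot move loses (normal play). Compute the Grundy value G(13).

G(0) = 0
G(1) = mex{} = 0
G(2) = mex{} = 0
G(3) = mex{} = 0
G(4) = mex{} = 0
G(5) = mex{0} = 1
G(6) = mex{0,0} = 1
G(7) = mex{0,0,0} = 1
G(8) = mex{0,0,0,0} = 1
G(9) = mex{0,0,0,0} = 1
G(10) = mex{1,0,0,0} = 2
G(11) = mex{1,1,0,0} = 2
G(12) = mex{1,1,1,0} = 2
G(13) = mex{1,1,1,1} = 0

0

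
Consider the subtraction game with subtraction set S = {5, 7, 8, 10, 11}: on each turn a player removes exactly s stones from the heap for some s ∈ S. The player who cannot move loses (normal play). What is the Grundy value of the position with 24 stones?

G(0) = 0
G(1) = mex{} = 0
G(2) = mex{} = 0
G(3) = mex{} = 0
G(4) = mex{} = 0
G(5) = mex{0} = 1
G(6) = mex{0} = 1
G(7) = mex{0,0} = 1
G(8) = mex{0,0,0} = 1
G(9) = mex{0,0,0} = 1
G(10) = mex{1,0,0,0} = 2
G(11) = mex{1,0,0,0,0} = 2
G(12) = mex{1,1,0,0,0} = 2
G(13) = mex{1,1,1,0,0} = 2
G(14) = mex{1,1,1,0,0} = 2
G(15) = mex{2,1,1,1,0} = 3
G(16) = mex{2,1,1,1,1} = 0
G(17) = mex{2,2,1,1,1} = 0
G(18) = mex{2,2,2,1,1} = 0
G(19) = mex{2,2,2,1,1} = 0
G(20) = mex{3,2,2,2,1} = 0
G(21) = mex{0,2,2,2,2} = 1
G(22) = mex{0,3,2,2,2} = 1
G(23) = mex{0,0,3,2,2} = 1
G(24) = mex{0,0,0,2,2} = 1

1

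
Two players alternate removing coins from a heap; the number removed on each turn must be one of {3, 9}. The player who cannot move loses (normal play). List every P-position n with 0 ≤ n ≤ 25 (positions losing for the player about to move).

0, 1, 2, 6, 7, 8, 12, 13, 14, 18, 19, 20, 24, 25

G(0) = 0
G(1) = mex{} = 0
G(2) = mex{} = 0
G(3) = mex{0} = 1
G(4) = mex{0} = 1
G(5) = mex{0} = 1
G(6) = mex{1} = 0
G(7) = mex{1} = 0
G(8) = mex{1} = 0
G(9) = mex{0,0} = 1
G(10) = mex{0,0} = 1
G(11) = mex{0,0} = 1
G(12) = mex{1,1} = 0
G(13) = mex{1,1} = 0
G(14) = mex{1,1} = 0
G(15) = mex{0,0} = 1
G(16) = mex{0,0} = 1
G(17) = mex{0,0} = 1
G(18) = mex{1,1} = 0
G(19) = mex{1,1} = 0
G(20) = mex{1,1} = 0
G(21) = mex{0,0} = 1
G(22) = mex{0,0} = 1
G(23) = mex{0,0} = 1
G(24) = mex{1,1} = 0
G(25) = mex{1,1} = 0
P-positions are exactly the n with G(n) = 0.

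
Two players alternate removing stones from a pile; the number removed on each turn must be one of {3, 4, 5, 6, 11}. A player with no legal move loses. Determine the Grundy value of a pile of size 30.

G(0) = 0
G(1) = mex{} = 0
G(2) = mex{} = 0
G(3) = mex{0} = 1
G(4) = mex{0,0} = 1
G(5) = mex{0,0,0} = 1
G(6) = mex{1,0,0,0} = 2
G(7) = mex{1,1,0,0} = 2
G(8) = mex{1,1,1,0} = 2
G(9) = mex{2,1,1,1} = 0
G(10) = mex{2,2,1,1} = 0
G(11) = mex{2,2,2,1,0} = 3
G(12) = mex{0,2,2,2,0} = 1
G(13) = mex{0,0,2,2,0} = 1
G(14) = mex{3,0,0,2,1} = 4
G(15) = mex{1,3,0,0,1} = 2
G(16) = mex{1,1,3,0,1} = 2
G(17) = mex{4,1,1,3,2} = 0
G(18) = mex{2,4,1,1,2} = 0
G(19) = mex{2,2,4,1,2} = 0
G(20) = mex{0,2,2,4,0} = 1
G(21) = mex{0,0,2,2,0} = 1
G(22) = mex{0,0,0,2,3} = 1
G(23) = mex{1,0,0,0,1} = 2
G(24) = mex{1,1,0,0,1} = 2
G(25) = mex{1,1,1,0,4} = 2
G(26) = mex{2,1,1,1,2} = 0
G(27) = mex{2,2,1,1,2} = 0
G(28) = mex{2,2,2,1,0} = 3
G(29) = mex{0,2,2,2,0} = 1
G(30) = mex{0,0,2,2,0} = 1

1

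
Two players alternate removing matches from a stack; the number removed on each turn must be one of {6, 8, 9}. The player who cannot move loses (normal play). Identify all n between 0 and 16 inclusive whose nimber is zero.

n :  0  1  2  3  4  5  6  7  8  9 10 11 12 13 14 15 16
G :  0  0  0  0  0  0  1  1  1  1  1  1  2  2  2  0  0
P-positions are exactly the n with G(n) = 0.

0, 1, 2, 3, 4, 5, 15, 16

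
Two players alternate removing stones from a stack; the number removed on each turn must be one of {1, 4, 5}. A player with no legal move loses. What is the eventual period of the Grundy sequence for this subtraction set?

G(0) = 0
G(1) = mex{0} = 1
G(2) = mex{1} = 0
G(3) = mex{0} = 1
G(4) = mex{1,0} = 2
G(5) = mex{2,1,0} = 3
G(6) = mex{3,0,1} = 2
G(7) = mex{2,1,0} = 3
G(8) = mex{3,2,1} = 0
G(9) = mex{0,3,2} = 1
G(10) = mex{1,2,3} = 0
G(11) = mex{0,3,2} = 1
G(12) = mex{1,0,3} = 2
G(13) = mex{2,1,0} = 3
G(14) = mex{3,0,1} = 2
G(15) = mex{2,1,0} = 3
G(16) = mex{3,2,1} = 0
G(17) = mex{0,3,2} = 1
G(n+8) = G(n) holds for n = 0,…,4 (a full window of length max(S) = 5), so the sequence is purely periodic with period 8.

8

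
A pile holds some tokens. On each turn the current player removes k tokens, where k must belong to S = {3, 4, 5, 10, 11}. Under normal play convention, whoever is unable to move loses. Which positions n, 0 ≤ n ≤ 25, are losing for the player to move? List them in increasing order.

G(0) = 0
G(1) = mex{} = 0
G(2) = mex{} = 0
G(3) = mex{0} = 1
G(4) = mex{0,0} = 1
G(5) = mex{0,0,0} = 1
G(6) = mex{1,0,0} = 2
G(7) = mex{1,1,0} = 2
G(8) = mex{1,1,1} = 0
G(9) = mex{2,1,1} = 0
G(10) = mex{2,2,1,0} = 3
G(11) = mex{0,2,2,0,0} = 1
G(12) = mex{0,0,2,0,0} = 1
G(13) = mex{3,0,0,1,0} = 2
G(14) = mex{1,3,0,1,1} = 2
G(15) = mex{1,1,3,1,1} = 0
G(16) = mex{2,1,1,2,1} = 0
G(17) = mex{2,2,1,2,2} = 0
G(18) = mex{0,2,2,0,2} = 1
G(19) = mex{0,0,2,0,0} = 1
G(20) = mex{0,0,0,3,0} = 1
G(21) = mex{1,0,0,1,3} = 2
G(22) = mex{1,1,0,1,1} = 2
G(23) = mex{1,1,1,2,1} = 0
G(24) = mex{2,1,1,2,2} = 0
G(25) = mex{2,2,1,0,2} = 3
P-positions are exactly the n with G(n) = 0.

0, 1, 2, 8, 9, 15, 16, 17, 23, 24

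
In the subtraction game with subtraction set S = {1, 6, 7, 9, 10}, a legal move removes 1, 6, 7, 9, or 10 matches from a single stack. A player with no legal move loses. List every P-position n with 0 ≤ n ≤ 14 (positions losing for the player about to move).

G(0) = 0
G(1) = mex{0} = 1
G(2) = mex{1} = 0
G(3) = mex{0} = 1
G(4) = mex{1} = 0
G(5) = mex{0} = 1
G(6) = mex{1,0} = 2
G(7) = mex{2,1,0} = 3
G(8) = mex{3,0,1} = 2
G(9) = mex{2,1,0,0} = 3
G(10) = mex{3,0,1,1,0} = 2
G(11) = mex{2,1,0,0,1} = 3
G(12) = mex{3,2,1,1,0} = 4
G(13) = mex{4,3,2,0,1} = 5
G(14) = mex{5,2,3,1,0} = 4
P-positions are exactly the n with G(n) = 0.

0, 2, 4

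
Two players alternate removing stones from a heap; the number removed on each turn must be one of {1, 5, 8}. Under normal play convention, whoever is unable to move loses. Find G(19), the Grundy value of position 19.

G(0) = 0
G(1) = mex{0} = 1
G(2) = mex{1} = 0
G(3) = mex{0} = 1
G(4) = mex{1} = 0
G(5) = mex{0,0} = 1
G(6) = mex{1,1} = 0
G(7) = mex{0,0} = 1
G(8) = mex{1,1,0} = 2
G(9) = mex{2,0,1} = 3
G(10) = mex{3,1,0} = 2
G(11) = mex{2,0,1} = 3
G(12) = mex{3,1,0} = 2
G(13) = mex{2,2,1} = 0
G(14) = mex{0,3,0} = 1
G(15) = mex{1,2,1} = 0
G(16) = mex{0,3,2} = 1
G(17) = mex{1,2,3} = 0
G(18) = mex{0,0,2} = 1
G(19) = mex{1,1,3} = 0

0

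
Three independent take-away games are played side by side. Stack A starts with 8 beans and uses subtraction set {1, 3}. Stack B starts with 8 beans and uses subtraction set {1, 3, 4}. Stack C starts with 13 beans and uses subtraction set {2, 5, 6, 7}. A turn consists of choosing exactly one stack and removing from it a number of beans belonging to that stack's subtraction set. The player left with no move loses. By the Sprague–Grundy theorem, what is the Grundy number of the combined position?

1

Stack A, S = {1, 3}:
n : 0 1 2 3 4 5 6 7 8
G : 0 1 0 1 0 1 0 1 0
G_A(8) = 0.
Stack B, S = {1, 3, 4}:
G(0) = 0
G(1) = mex{0} = 1
G(2) = mex{1} = 0
G(3) = mex{0,0} = 1
G(4) = mex{1,1,0} = 2
G(5) = mex{2,0,1} = 3
G(6) = mex{3,1,0} = 2
G(7) = mex{2,2,1} = 0
G(8) = mex{0,3,2} = 1
G_B(8) = 1.
Stack C, S = {2, 5, 6, 7}:
n :  0  1  2  3  4  5  6  7  8  9 10 11 12 13
G :  0  0  1  1  0  2  1  3  2  2  3  3  0  0
G_C(13) = 0.
Combined Grundy value = 0 ⊕ 1 ⊕ 0 = 1.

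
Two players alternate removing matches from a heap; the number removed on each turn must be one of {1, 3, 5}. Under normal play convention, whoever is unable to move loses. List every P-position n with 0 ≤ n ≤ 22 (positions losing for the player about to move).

n :  0  1  2  3  4  5  6  7  8  9 10 11 12 13 14 15 16 17 18 19 20 21 22
G :  0  1  0  1  0  1  0  1  0  1  0  1  0  1  0  1  0  1  0  1  0  1  0
P-positions are exactly the n with G(n) = 0.

0, 2, 4, 6, 8, 10, 12, 14, 16, 18, 20, 22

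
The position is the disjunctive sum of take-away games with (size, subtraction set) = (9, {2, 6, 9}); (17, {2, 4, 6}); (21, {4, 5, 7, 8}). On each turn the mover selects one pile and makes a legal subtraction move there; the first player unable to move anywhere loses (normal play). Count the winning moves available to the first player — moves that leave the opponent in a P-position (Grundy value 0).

Pile A, S = {2, 6, 9}:
G(0) = 0
G(1) = mex{} = 0
G(2) = mex{0} = 1
G(3) = mex{0} = 1
G(4) = mex{1} = 0
G(5) = mex{1} = 0
G(6) = mex{0,0} = 1
G(7) = mex{0,0} = 1
G(8) = mex{1,1} = 0
G(9) = mex{1,1,0} = 2
G_A(9) = 2.
Pile B, S = {2, 4, 6}:
G(0) = 0
G(1) = mex{} = 0
G(2) = mex{0} = 1
G(3) = mex{0} = 1
G(4) = mex{1,0} = 2
G(5) = mex{1,0} = 2
G(6) = mex{2,1,0} = 3
G(7) = mex{2,1,0} = 3
G(8) = mex{3,2,1} = 0
G(9) = mex{3,2,1} = 0
G(10) = mex{0,3,2} = 1
G(11) = mex{0,3,2} = 1
G(12) = mex{1,0,3} = 2
G(13) = mex{1,0,3} = 2
G(14) = mex{2,1,0} = 3
G(15) = mex{2,1,0} = 3
G(16) = mex{3,2,1} = 0
G(17) = mex{3,2,1} = 0
G_B(17) = 0.
Pile C, S = {4, 5, 7, 8}:
n :  0  1  2  3  4  5  6  7  8  9 10 11 12 13 14 15 16 17 18 19 20 21
G :  0  0  0  0  1  1  1  1  2  2  2  2  0  0  0  0  1  1  1  1  2  2
G_C(21) = 2.
Combined Grundy value = 2 ⊕ 0 ⊕ 2 = 0.
A winning move leaves total XOR = 0, i.e. changes one component's Grundy value g to g ⊕ X where X is the current total.
Pile A: target g' = 2⊕0 = 2, but every legal move changes the Grundy value (mex property), so 0 moves.
Pile B: target g' = 0⊕0 = 0, but every legal move changes the Grundy value (mex property), so 0 moves.
Pile C: target g' = 2⊕0 = 2, but every legal move changes the Grundy value (mex property), so 0 moves.

0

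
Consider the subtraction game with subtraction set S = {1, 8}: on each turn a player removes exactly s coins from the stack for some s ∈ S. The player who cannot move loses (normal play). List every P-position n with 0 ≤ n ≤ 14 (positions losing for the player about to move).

0, 2, 4, 6, 9, 11, 13

n :  0  1  2  3  4  5  6  7  8  9 10 11 12 13 14
G :  0  1  0  1  0  1  0  1  2  0  1  0  1  0  1
P-positions are exactly the n with G(n) = 0.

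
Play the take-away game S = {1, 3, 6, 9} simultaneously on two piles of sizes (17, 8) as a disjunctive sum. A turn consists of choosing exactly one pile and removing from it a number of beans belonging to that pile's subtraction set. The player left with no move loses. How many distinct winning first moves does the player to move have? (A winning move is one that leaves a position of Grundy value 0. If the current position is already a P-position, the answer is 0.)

All piles use S = {1, 3, 6, 9}:
G(0) = 0
G(1) = mex{0} = 1
G(2) = mex{1} = 0
G(3) = mex{0,0} = 1
G(4) = mex{1,1} = 0
G(5) = mex{0,0} = 1
G(6) = mex{1,1,0} = 2
G(7) = mex{2,0,1} = 3
G(8) = mex{3,1,0} = 2
G(9) = mex{2,2,1,0} = 3
G(10) = mex{3,3,0,1} = 2
G(11) = mex{2,2,1,0} = 3
G(12) = mex{3,3,2,1} = 0
G(13) = mex{0,2,3,0} = 1
G(14) = mex{1,3,2,1} = 0
G(15) = mex{0,0,3,2} = 1
G(16) = mex{1,1,2,3} = 0
G(17) = mex{0,0,3,2} = 1
Pile A: G(17) = 1.
Pile B: G(8) = 2.
Combined Grundy value = 1 ⊕ 2 = 3.
A winning move leaves total XOR = 0, i.e. changes one component's Grundy value g to g ⊕ X where X is the current total.
Pile A: need g' = 1⊕3 = 2. Options: 17−1→G=0, 17−3→G=0, 17−6→G=3, 17−9→G=2. Hits: 1.
Pile B: need g' = 2⊕3 = 1. Options: 8−1→G=3, 8−3→G=1, 8−6→G=0. Hits: 1.

2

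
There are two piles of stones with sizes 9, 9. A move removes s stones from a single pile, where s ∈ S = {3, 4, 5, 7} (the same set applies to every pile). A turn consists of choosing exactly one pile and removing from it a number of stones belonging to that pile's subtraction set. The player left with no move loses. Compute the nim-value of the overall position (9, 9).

All piles use S = {3, 4, 5, 7}:
G(0) = 0
G(1) = mex{} = 0
G(2) = mex{} = 0
G(3) = mex{0} = 1
G(4) = mex{0,0} = 1
G(5) = mex{0,0,0} = 1
G(6) = mex{1,0,0} = 2
G(7) = mex{1,1,0,0} = 2
G(8) = mex{1,1,1,0} = 2
G(9) = mex{2,1,1,0} = 3
Pile A: G(9) = 3.
Pile B: G(9) = 3.
Combined Grundy value = 3 ⊕ 3 = 0.

0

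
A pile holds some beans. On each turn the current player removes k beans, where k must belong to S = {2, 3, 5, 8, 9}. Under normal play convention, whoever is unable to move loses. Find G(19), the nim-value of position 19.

n :  0  1  2  3  4  5  6  7  8  9 10 11 12 13 14 15 16 17 18 19
G :  0  0  1  1  2  2  3  0  4  1  3  0  4  1  5  2  2  0  0  1

1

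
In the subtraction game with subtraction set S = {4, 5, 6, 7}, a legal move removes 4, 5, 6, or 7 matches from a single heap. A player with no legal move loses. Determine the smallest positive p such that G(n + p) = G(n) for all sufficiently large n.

11

n :  0  1  2  3  4  5  6  7  8  9 10 11 12 13 14 15 16 17 18 19 20 21 22 23
G :  0  0  0  0  1  1  1  1  2  2  2  0  0  0  0  1  1  1  1  2  2  2  0  0
G(n+11) = G(n) holds for n = 0,…,6 (a full window of length max(S) = 7), so the sequence is purely periodic with period 11.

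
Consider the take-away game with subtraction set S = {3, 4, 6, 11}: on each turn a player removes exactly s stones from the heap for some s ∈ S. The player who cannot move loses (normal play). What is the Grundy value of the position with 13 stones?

1

n :  0  1  2  3  4  5  6  7  8  9 10 11 12 13
G :  0  0  0  1  1  1  2  2  2  0  0  3  1  1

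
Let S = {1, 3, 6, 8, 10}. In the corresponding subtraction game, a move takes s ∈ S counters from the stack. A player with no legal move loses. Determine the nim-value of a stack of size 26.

2

n :  0  1  2  3  4  5  6  7  8  9 10 11 12 13 14 15 16 17 18 19 20 21 22 23 24 25 26
G :  0  1  0  1  0  1  2  3  2  0  1  0  1  0  1  2  3  2  0  1  0  1  0  1  2  3  2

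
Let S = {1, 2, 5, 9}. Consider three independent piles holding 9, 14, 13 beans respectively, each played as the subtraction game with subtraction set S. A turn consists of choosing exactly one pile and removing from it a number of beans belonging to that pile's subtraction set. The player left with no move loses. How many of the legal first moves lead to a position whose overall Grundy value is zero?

All piles use S = {1, 2, 5, 9}:
G(0) = 0
G(1) = mex{0} = 1
G(2) = mex{1,0} = 2
G(3) = mex{2,1} = 0
G(4) = mex{0,2} = 1
G(5) = mex{1,0,0} = 2
G(6) = mex{2,1,1} = 0
G(7) = mex{0,2,2} = 1
G(8) = mex{1,0,0} = 2
G(9) = mex{2,1,1,0} = 3
G(10) = mex{3,2,2,1} = 0
G(11) = mex{0,3,0,2} = 1
G(12) = mex{1,0,1,0} = 2
G(13) = mex{2,1,2,1} = 0
G(14) = mex{0,2,3,2} = 1
Pile A: G(9) = 3.
Pile B: G(14) = 1.
Pile C: G(13) = 0.
Combined Grundy value = 3 ⊕ 1 ⊕ 0 = 2.
A winning move leaves total XOR = 0, i.e. changes one component's Grundy value g to g ⊕ X where X is the current total.
Pile A: need g' = 3⊕2 = 1. Options: 9−1→G=2, 9−2→G=1, 9−5→G=1, 9−9→G=0. Hits: 2.
Pile B: need g' = 1⊕2 = 3. Options: 14−1→G=0, 14−2→G=2, 14−5→G=3, 14−9→G=2. Hits: 1.
Pile C: need g' = 0⊕2 = 2. Options: 13−1→G=2, 13−2→G=1, 13−5→G=2, 13−9→G=1. Hits: 2.

5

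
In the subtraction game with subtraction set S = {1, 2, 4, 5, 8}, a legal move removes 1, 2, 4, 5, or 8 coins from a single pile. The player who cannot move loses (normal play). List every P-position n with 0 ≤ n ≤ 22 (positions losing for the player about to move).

n :  0  1  2  3  4  5  6  7  8  9 10 11 12 13 14 15 16 17 18 19 20 21 22
G :  0  1  2  0  1  2  0  1  2  0  1  2  0  1  2  0  1  2  0  1  2  0  1
P-positions are exactly the n with G(n) = 0.

0, 3, 6, 9, 12, 15, 18, 21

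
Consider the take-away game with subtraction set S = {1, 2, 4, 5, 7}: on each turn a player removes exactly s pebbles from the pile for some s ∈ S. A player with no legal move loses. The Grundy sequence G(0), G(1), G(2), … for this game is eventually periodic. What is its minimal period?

n :  0  1  2  3  4  5  6  7  8  9 10 11 12 13 14
G :  0  1  2  0  1  2  0  1  2  0  1  2  0  1  2
G(n+3) = G(n) holds for n = 0,…,6 (a full window of length max(S) = 7), so the sequence is purely periodic with period 3.

3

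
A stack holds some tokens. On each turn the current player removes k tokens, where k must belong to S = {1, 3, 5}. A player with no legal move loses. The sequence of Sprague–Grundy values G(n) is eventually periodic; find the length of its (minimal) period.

G(0) = 0
G(1) = mex{0} = 1
G(2) = mex{1} = 0
G(3) = mex{0,0} = 1
G(4) = mex{1,1} = 0
G(5) = mex{0,0,0} = 1
G(6) = mex{1,1,1} = 0
G(7) = mex{0,0,0} = 1
G(8) = mex{1,1,1} = 0
G(9) = mex{0,0,0} = 1
G(10) = mex{1,1,1} = 0
G(11) = mex{0,0,0} = 1
G(12) = mex{1,1,1} = 0
G(13) = mex{0,0,0} = 1
G(14) = mex{1,1,1} = 0
G(n+2) = G(n) holds for n = 0,…,4 (a full window of length max(S) = 5), so the sequence is purely periodic with period 2.

2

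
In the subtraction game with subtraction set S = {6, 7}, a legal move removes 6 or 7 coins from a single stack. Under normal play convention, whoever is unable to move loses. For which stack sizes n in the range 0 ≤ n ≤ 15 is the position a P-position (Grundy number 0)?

n :  0  1  2  3  4  5  6  7  8  9 10 11 12 13 14 15
G :  0  0  0  0  0  0  1  1  1  1  1  1  2  0  0  0
P-positions are exactly the n with G(n) = 0.

0, 1, 2, 3, 4, 5, 13, 14, 15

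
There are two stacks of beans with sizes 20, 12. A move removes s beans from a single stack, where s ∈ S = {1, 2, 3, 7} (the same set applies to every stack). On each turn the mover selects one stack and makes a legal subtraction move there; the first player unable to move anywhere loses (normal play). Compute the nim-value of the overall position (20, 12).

All stacks use S = {1, 2, 3, 7}:
G(0) = 0
G(1) = mex{0} = 1
G(2) = mex{1,0} = 2
G(3) = mex{2,1,0} = 3
G(4) = mex{3,2,1} = 0
G(5) = mex{0,3,2} = 1
G(6) = mex{1,0,3} = 2
G(7) = mex{2,1,0,0} = 3
G(8) = mex{3,2,1,1} = 0
G(9) = mex{0,3,2,2} = 1
G(10) = mex{1,0,3,3} = 2
G(11) = mex{2,1,0,0} = 3
G(12) = mex{3,2,1,1} = 0
G(13) = mex{0,3,2,2} = 1
G(14) = mex{1,0,3,3} = 2
G(15) = mex{2,1,0,0} = 3
G(16) = mex{3,2,1,1} = 0
G(17) = mex{0,3,2,2} = 1
G(18) = mex{1,0,3,3} = 2
G(19) = mex{2,1,0,0} = 3
G(20) = mex{3,2,1,1} = 0
Stack A: G(20) = 0.
Stack B: G(12) = 0.
Combined Grundy value = 0 ⊕ 0 = 0.

0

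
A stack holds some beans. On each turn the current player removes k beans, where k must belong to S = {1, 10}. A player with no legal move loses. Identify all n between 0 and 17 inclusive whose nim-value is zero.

n :  0  1  2  3  4  5  6  7  8  9 10 11 12 13 14 15 16 17
G :  0  1  0  1  0  1  0  1  0  1  2  0  1  0  1  0  1  0
P-positions are exactly the n with G(n) = 0.

0, 2, 4, 6, 8, 11, 13, 15, 17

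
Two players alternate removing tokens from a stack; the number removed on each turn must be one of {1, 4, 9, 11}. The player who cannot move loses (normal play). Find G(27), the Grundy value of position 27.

0

n :  0  1  2  3  4  5  6  7  8  9 10 11 12 13 14 15 16 17 18 19 20 21 22 23 24 25 26 27
G :  0  1  0  1  2  0  1  0  1  2  0  1  0  1  2  0  1  0  1  2  0  1  0  1  2  0  1  0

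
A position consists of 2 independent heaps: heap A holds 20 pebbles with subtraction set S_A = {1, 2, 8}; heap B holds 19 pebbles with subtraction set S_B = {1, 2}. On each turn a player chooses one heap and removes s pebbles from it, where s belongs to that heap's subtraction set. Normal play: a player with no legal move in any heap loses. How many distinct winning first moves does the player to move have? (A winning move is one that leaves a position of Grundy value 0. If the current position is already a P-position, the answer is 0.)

2

Heap A, S = {1, 2, 8}:
G(0) = 0
G(1) = mex{0} = 1
G(2) = mex{1,0} = 2
G(3) = mex{2,1} = 0
G(4) = mex{0,2} = 1
G(5) = mex{1,0} = 2
G(6) = mex{2,1} = 0
G(7) = mex{0,2} = 1
G(8) = mex{1,0,0} = 2
G(9) = mex{2,1,1} = 0
G(10) = mex{0,2,2} = 1
G(11) = mex{1,0,0} = 2
G(12) = mex{2,1,1} = 0
G(13) = mex{0,2,2} = 1
G(14) = mex{1,0,0} = 2
G(15) = mex{2,1,1} = 0
G(16) = mex{0,2,2} = 1
G(17) = mex{1,0,0} = 2
G(18) = mex{2,1,1} = 0
G(19) = mex{0,2,2} = 1
G(20) = mex{1,0,0} = 2
G_A(20) = 2.
Heap B, S = {1, 2}:
G(0) = 0
G(1) = mex{0} = 1
G(2) = mex{1,0} = 2
G(3) = mex{2,1} = 0
G(4) = mex{0,2} = 1
G(5) = mex{1,0} = 2
G(6) = mex{2,1} = 0
G(7) = mex{0,2} = 1
G(8) = mex{1,0} = 2
G(9) = mex{2,1} = 0
G(10) = mex{0,2} = 1
G(11) = mex{1,0} = 2
G(12) = mex{2,1} = 0
G(13) = mex{0,2} = 1
G(14) = mex{1,0} = 2
G(15) = mex{2,1} = 0
G(16) = mex{0,2} = 1
G(17) = mex{1,0} = 2
G(18) = mex{2,1} = 0
G(19) = mex{0,2} = 1
G_B(19) = 1.
Combined Grundy value = 2 ⊕ 1 = 3.
A winning move leaves total XOR = 0, i.e. changes one component's Grundy value g to g ⊕ X where X is the current total.
Heap A: need g' = 2⊕3 = 1. Options: 20−1→G=1, 20−2→G=0, 20−8→G=0. Hits: 1.
Heap B: need g' = 1⊕3 = 2. Options: 19−1→G=0, 19−2→G=2. Hits: 1.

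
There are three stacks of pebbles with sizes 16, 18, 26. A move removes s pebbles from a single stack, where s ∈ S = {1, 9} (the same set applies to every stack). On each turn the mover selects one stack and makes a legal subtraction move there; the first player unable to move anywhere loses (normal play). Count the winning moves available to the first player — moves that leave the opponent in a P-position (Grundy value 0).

0

All stacks use S = {1, 9}:
n :  0  1  2  3  4  5  6  7  8  9 10 11 12 13 14 15 16 17 18 19 20 21 22 23 24 25 26
G :  0  1  0  1  0  1  0  1  0  1  0  1  0  1  0  1  0  1  0  1  0  1  0  1  0  1  0
Stack A: G(16) = 0.
Stack B: G(18) = 0.
Stack C: G(26) = 0.
Combined Grundy value = 0 ⊕ 0 ⊕ 0 = 0.
A winning move leaves total XOR = 0, i.e. changes one component's Grundy value g to g ⊕ X where X is the current total.
Stack A: target g' = 0⊕0 = 0, but every legal move changes the Grundy value (mex property), so 0 moves.
Stack B: target g' = 0⊕0 = 0, but every legal move changes the Grundy value (mex property), so 0 moves.
Stack C: target g' = 0⊕0 = 0, but every legal move changes the Grundy value (mex property), so 0 moves.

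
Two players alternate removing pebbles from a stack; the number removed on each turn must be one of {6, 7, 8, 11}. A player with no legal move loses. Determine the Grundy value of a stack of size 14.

2

G(0) = 0
G(1) = mex{} = 0
G(2) = mex{} = 0
G(3) = mex{} = 0
G(4) = mex{} = 0
G(5) = mex{} = 0
G(6) = mex{0} = 1
G(7) = mex{0,0} = 1
G(8) = mex{0,0,0} = 1
G(9) = mex{0,0,0} = 1
G(10) = mex{0,0,0} = 1
G(11) = mex{0,0,0,0} = 1
G(12) = mex{1,0,0,0} = 2
G(13) = mex{1,1,0,0} = 2
G(14) = mex{1,1,1,0} = 2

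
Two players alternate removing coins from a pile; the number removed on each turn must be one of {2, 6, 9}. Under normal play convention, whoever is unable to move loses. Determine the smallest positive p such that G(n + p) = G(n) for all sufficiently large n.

G(0) = 0
G(1) = mex{} = 0
G(2) = mex{0} = 1
G(3) = mex{0} = 1
G(4) = mex{1} = 0
G(5) = mex{1} = 0
G(6) = mex{0,0} = 1
G(7) = mex{0,0} = 1
G(8) = mex{1,1} = 0
G(9) = mex{1,1,0} = 2
G(10) = mex{0,0,0} = 1
G(11) = mex{2,0,1} = 3
G(12) = mex{1,1,1} = 0
G(13) = mex{3,1,0} = 2
G(14) = mex{0,0,0} = 1
G(15) = mex{2,2,1} = 0
G(16) = mex{1,1,1} = 0
G(17) = mex{0,3,0} = 1
G(18) = mex{0,0,2} = 1
G(19) = mex{1,2,1} = 0
G(20) = mex{1,1,3} = 0
G(21) = mex{0,0,0} = 1
G(22) = mex{0,0,2} = 1
G(23) = mex{1,1,1} = 0
G(24) = mex{1,1,0} = 2
G(25) = mex{0,0,0} = 1
G(26) = mex{2,0,1} = 3
G(27) = mex{1,1,1} = 0
G(28) = mex{3,1,0} = 2
G(29) = mex{0,0,0} = 1
G(30) = mex{2,2,1} = 0
G(31) = mex{1,1,1} = 0
G(n+15) = G(n) holds for n = 0,…,8 (a full window of length max(S) = 9), so the sequence is purely periodic with period 15.

15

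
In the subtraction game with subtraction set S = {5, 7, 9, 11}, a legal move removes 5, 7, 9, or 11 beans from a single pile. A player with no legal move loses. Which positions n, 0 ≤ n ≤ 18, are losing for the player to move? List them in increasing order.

G(0) = 0
G(1) = mex{} = 0
G(2) = mex{} = 0
G(3) = mex{} = 0
G(4) = mex{} = 0
G(5) = mex{0} = 1
G(6) = mex{0} = 1
G(7) = mex{0,0} = 1
G(8) = mex{0,0} = 1
G(9) = mex{0,0,0} = 1
G(10) = mex{1,0,0} = 2
G(11) = mex{1,0,0,0} = 2
G(12) = mex{1,1,0,0} = 2
G(13) = mex{1,1,0,0} = 2
G(14) = mex{1,1,1,0} = 2
G(15) = mex{2,1,1,0} = 3
G(16) = mex{2,1,1,1} = 0
G(17) = mex{2,2,1,1} = 0
G(18) = mex{2,2,1,1} = 0
P-positions are exactly the n with G(n) = 0.

0, 1, 2, 3, 4, 16, 17, 18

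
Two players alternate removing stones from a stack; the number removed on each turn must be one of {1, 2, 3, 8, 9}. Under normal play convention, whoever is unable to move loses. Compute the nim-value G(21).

G(0) = 0
G(1) = mex{0} = 1
G(2) = mex{1,0} = 2
G(3) = mex{2,1,0} = 3
G(4) = mex{3,2,1} = 0
G(5) = mex{0,3,2} = 1
G(6) = mex{1,0,3} = 2
G(7) = mex{2,1,0} = 3
G(8) = mex{3,2,1,0} = 4
G(9) = mex{4,3,2,1,0} = 5
G(10) = mex{5,4,3,2,1} = 0
G(11) = mex{0,5,4,3,2} = 1
G(12) = mex{1,0,5,0,3} = 2
G(13) = mex{2,1,0,1,0} = 3
G(14) = mex{3,2,1,2,1} = 0
G(15) = mex{0,3,2,3,2} = 1
G(16) = mex{1,0,3,4,3} = 2
G(17) = mex{2,1,0,5,4} = 3
G(18) = mex{3,2,1,0,5} = 4
G(19) = mex{4,3,2,1,0} = 5
G(20) = mex{5,4,3,2,1} = 0
G(21) = mex{0,5,4,3,2} = 1

1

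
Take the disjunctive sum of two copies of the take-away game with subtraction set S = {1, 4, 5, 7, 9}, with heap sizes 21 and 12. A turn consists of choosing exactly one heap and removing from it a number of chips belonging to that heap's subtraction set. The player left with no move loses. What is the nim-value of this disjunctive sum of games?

All heaps use S = {1, 4, 5, 7, 9}:
G(0) = 0
G(1) = mex{0} = 1
G(2) = mex{1} = 0
G(3) = mex{0} = 1
G(4) = mex{1,0} = 2
G(5) = mex{2,1,0} = 3
G(6) = mex{3,0,1} = 2
G(7) = mex{2,1,0,0} = 3
G(8) = mex{3,2,1,1} = 0
G(9) = mex{0,3,2,0,0} = 1
G(10) = mex{1,2,3,1,1} = 0
G(11) = mex{0,3,2,2,0} = 1
G(12) = mex{1,0,3,3,1} = 2
G(13) = mex{2,1,0,2,2} = 3
G(14) = mex{3,0,1,3,3} = 2
G(15) = mex{2,1,0,0,2} = 3
G(16) = mex{3,2,1,1,3} = 0
G(17) = mex{0,3,2,0,0} = 1
G(18) = mex{1,2,3,1,1} = 0
G(19) = mex{0,3,2,2,0} = 1
G(20) = mex{1,0,3,3,1} = 2
G(21) = mex{2,1,0,2,2} = 3
Heap A: G(21) = 3.
Heap B: G(12) = 2.
Combined Grundy value = 3 ⊕ 2 = 1.

1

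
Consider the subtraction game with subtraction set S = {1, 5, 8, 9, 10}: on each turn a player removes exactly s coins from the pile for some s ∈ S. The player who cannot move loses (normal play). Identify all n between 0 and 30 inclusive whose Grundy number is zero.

0, 2, 4, 6, 17, 19, 21, 23

G(0) = 0
G(1) = mex{0} = 1
G(2) = mex{1} = 0
G(3) = mex{0} = 1
G(4) = mex{1} = 0
G(5) = mex{0,0} = 1
G(6) = mex{1,1} = 0
G(7) = mex{0,0} = 1
G(8) = mex{1,1,0} = 2
G(9) = mex{2,0,1,0} = 3
G(10) = mex{3,1,0,1,0} = 2
G(11) = mex{2,0,1,0,1} = 3
G(12) = mex{3,1,0,1,0} = 2
G(13) = mex{2,2,1,0,1} = 3
G(14) = mex{3,3,0,1,0} = 2
G(15) = mex{2,2,1,0,1} = 3
G(16) = mex{3,3,2,1,0} = 4
G(17) = mex{4,2,3,2,1} = 0
G(18) = mex{0,3,2,3,2} = 1
G(19) = mex{1,2,3,2,3} = 0
G(20) = mex{0,3,2,3,2} = 1
G(21) = mex{1,4,3,2,3} = 0
G(22) = mex{0,0,2,3,2} = 1
G(23) = mex{1,1,3,2,3} = 0
G(24) = mex{0,0,4,3,2} = 1
G(25) = mex{1,1,0,4,3} = 2
G(26) = mex{2,0,1,0,4} = 3
G(27) = mex{3,1,0,1,0} = 2
G(28) = mex{2,0,1,0,1} = 3
G(29) = mex{3,1,0,1,0} = 2
G(30) = mex{2,2,1,0,1} = 3
P-positions are exactly the n with G(n) = 0.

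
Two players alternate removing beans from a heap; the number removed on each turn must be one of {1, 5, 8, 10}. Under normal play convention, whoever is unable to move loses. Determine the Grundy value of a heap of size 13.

n :  0  1  2  3  4  5  6  7  8  9 10 11 12 13
G :  0  1  0  1  0  1  0  1  2  3  2  3  2  0

0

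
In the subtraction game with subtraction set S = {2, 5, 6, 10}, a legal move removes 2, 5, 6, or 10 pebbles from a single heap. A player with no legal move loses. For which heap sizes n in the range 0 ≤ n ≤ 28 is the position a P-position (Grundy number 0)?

0, 1, 4, 8, 12, 15, 16, 19, 23, 27

n :  0  1  2  3  4  5  6  7  8  9 10 11 12 13 14 15 16 17 18 19 20 21 22 23 24 25 26 27 28
G :  0  0  1  1  0  2  1  3  0  2  1  3  0  2  1  0  0  1  1  0  2  1  3  0  2  1  3  0  2
P-positions are exactly the n with G(n) = 0.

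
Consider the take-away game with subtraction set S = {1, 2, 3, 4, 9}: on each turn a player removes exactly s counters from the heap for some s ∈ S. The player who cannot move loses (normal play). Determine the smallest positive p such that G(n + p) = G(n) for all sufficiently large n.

n :  0  1  2  3  4  5  6  7  8  9 10 11 12 13 14 15
G :  0  1  2  3  4  0  1  2  3  4  0  1  2  3  4  0
G(n+5) = G(n) holds for n = 0,…,8 (a full window of length max(S) = 9), so the sequence is purely periodic with period 5.

5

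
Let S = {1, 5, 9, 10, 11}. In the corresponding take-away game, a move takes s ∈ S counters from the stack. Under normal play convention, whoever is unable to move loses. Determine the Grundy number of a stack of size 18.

2

n :  0  1  2  3  4  5  6  7  8  9 10 11 12 13 14 15 16 17 18
G :  0  1  0  1  0  1  0  1  0  1  2  3  2  3  2  3  2  3  2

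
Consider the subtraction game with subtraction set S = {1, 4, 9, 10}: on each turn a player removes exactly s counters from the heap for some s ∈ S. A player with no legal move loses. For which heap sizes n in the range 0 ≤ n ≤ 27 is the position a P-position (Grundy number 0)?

G(0) = 0
G(1) = mex{0} = 1
G(2) = mex{1} = 0
G(3) = mex{0} = 1
G(4) = mex{1,0} = 2
G(5) = mex{2,1} = 0
G(6) = mex{0,0} = 1
G(7) = mex{1,1} = 0
G(8) = mex{0,2} = 1
G(9) = mex{1,0,0} = 2
G(10) = mex{2,1,1,0} = 3
G(11) = mex{3,0,0,1} = 2
G(12) = mex{2,1,1,0} = 3
G(13) = mex{3,2,2,1} = 0
G(14) = mex{0,3,0,2} = 1
G(15) = mex{1,2,1,0} = 3
G(16) = mex{3,3,0,1} = 2
G(17) = mex{2,0,1,0} = 3
G(18) = mex{3,1,2,1} = 0
G(19) = mex{0,3,3,2} = 1
G(20) = mex{1,2,2,3} = 0
G(21) = mex{0,3,3,2} = 1
G(22) = mex{1,0,0,3} = 2
G(23) = mex{2,1,1,0} = 3
G(24) = mex{3,0,3,1} = 2
G(25) = mex{2,1,2,3} = 0
G(26) = mex{0,2,3,2} = 1
G(27) = mex{1,3,0,3} = 2
P-positions are exactly the n with G(n) = 0.

0, 2, 5, 7, 13, 18, 20, 25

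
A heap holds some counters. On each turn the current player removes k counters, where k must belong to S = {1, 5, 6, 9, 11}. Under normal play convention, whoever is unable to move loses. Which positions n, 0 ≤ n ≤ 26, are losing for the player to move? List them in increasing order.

G(0) = 0
G(1) = mex{0} = 1
G(2) = mex{1} = 0
G(3) = mex{0} = 1
G(4) = mex{1} = 0
G(5) = mex{0,0} = 1
G(6) = mex{1,1,0} = 2
G(7) = mex{2,0,1} = 3
G(8) = mex{3,1,0} = 2
G(9) = mex{2,0,1,0} = 3
G(10) = mex{3,1,0,1} = 2
G(11) = mex{2,2,1,0,0} = 3
G(12) = mex{3,3,2,1,1} = 0
G(13) = mex{0,2,3,0,0} = 1
G(14) = mex{1,3,2,1,1} = 0
G(15) = mex{0,2,3,2,0} = 1
G(16) = mex{1,3,2,3,1} = 0
G(17) = mex{0,0,3,2,2} = 1
G(18) = mex{1,1,0,3,3} = 2
G(19) = mex{2,0,1,2,2} = 3
G(20) = mex{3,1,0,3,3} = 2
G(21) = mex{2,0,1,0,2} = 3
G(22) = mex{3,1,0,1,3} = 2
G(23) = mex{2,2,1,0,0} = 3
G(24) = mex{3,3,2,1,1} = 0
G(25) = mex{0,2,3,0,0} = 1
G(26) = mex{1,3,2,1,1} = 0
P-positions are exactly the n with G(n) = 0.

0, 2, 4, 12, 14, 16, 24, 26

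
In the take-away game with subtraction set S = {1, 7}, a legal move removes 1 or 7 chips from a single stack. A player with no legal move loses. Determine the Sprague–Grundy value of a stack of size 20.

0

G(0) = 0
G(1) = mex{0} = 1
G(2) = mex{1} = 0
G(3) = mex{0} = 1
G(4) = mex{1} = 0
G(5) = mex{0} = 1
G(6) = mex{1} = 0
G(7) = mex{0,0} = 1
G(8) = mex{1,1} = 0
G(9) = mex{0,0} = 1
G(10) = mex{1,1} = 0
G(11) = mex{0,0} = 1
G(12) = mex{1,1} = 0
G(13) = mex{0,0} = 1
G(14) = mex{1,1} = 0
G(15) = mex{0,0} = 1
G(16) = mex{1,1} = 0
G(17) = mex{0,0} = 1
G(18) = mex{1,1} = 0
G(19) = mex{0,0} = 1
G(20) = mex{1,1} = 0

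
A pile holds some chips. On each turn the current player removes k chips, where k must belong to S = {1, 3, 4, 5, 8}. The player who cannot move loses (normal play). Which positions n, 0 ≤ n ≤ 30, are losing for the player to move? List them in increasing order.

0, 2, 9, 11, 18, 20, 27, 29

G(0) = 0
G(1) = mex{0} = 1
G(2) = mex{1} = 0
G(3) = mex{0,0} = 1
G(4) = mex{1,1,0} = 2
G(5) = mex{2,0,1,0} = 3
G(6) = mex{3,1,0,1} = 2
G(7) = mex{2,2,1,0} = 3
G(8) = mex{3,3,2,1,0} = 4
G(9) = mex{4,2,3,2,1} = 0
G(10) = mex{0,3,2,3,0} = 1
G(11) = mex{1,4,3,2,1} = 0
G(12) = mex{0,0,4,3,2} = 1
G(13) = mex{1,1,0,4,3} = 2
G(14) = mex{2,0,1,0,2} = 3
G(15) = mex{3,1,0,1,3} = 2
G(16) = mex{2,2,1,0,4} = 3
G(17) = mex{3,3,2,1,0} = 4
G(18) = mex{4,2,3,2,1} = 0
G(19) = mex{0,3,2,3,0} = 1
G(20) = mex{1,4,3,2,1} = 0
G(21) = mex{0,0,4,3,2} = 1
G(22) = mex{1,1,0,4,3} = 2
G(23) = mex{2,0,1,0,2} = 3
G(24) = mex{3,1,0,1,3} = 2
G(25) = mex{2,2,1,0,4} = 3
G(26) = mex{3,3,2,1,0} = 4
G(27) = mex{4,2,3,2,1} = 0
G(28) = mex{0,3,2,3,0} = 1
G(29) = mex{1,4,3,2,1} = 0
G(30) = mex{0,0,4,3,2} = 1
P-positions are exactly the n with G(n) = 0.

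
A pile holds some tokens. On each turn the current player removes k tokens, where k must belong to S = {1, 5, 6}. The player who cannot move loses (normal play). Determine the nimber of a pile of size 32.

n :  0  1  2  3  4  5  6  7  8  9 10 11 12 13 14 15 16 17 18 19 20 21 22 23 24 25 26 27 28 29 30 31 32
G :  0  1  0  1  0  1  2  3  2  3  2  0  1  0  1  0  1  2  3  2  3  2  0  1  0  1  0  1  2  3  2  3  2

2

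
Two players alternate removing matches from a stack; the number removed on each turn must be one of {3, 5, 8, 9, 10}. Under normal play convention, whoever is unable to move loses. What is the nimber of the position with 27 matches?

n :  0  1  2  3  4  5  6  7  8  9 10 11 12 13 14 15 16 17 18 19 20 21 22 23 24 25 26 27
G :  0  0  0  1  1  1  2  2  2  3  3  3  4  0  0  0  1  1  1  2  2  2  3  3  3  4  0  0

0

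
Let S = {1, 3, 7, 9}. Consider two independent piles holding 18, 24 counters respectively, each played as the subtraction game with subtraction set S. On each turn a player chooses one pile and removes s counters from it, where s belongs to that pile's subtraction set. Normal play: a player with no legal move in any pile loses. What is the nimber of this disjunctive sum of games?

All piles use S = {1, 3, 7, 9}:
G(0) = 0
G(1) = mex{0} = 1
G(2) = mex{1} = 0
G(3) = mex{0,0} = 1
G(4) = mex{1,1} = 0
G(5) = mex{0,0} = 1
G(6) = mex{1,1} = 0
G(7) = mex{0,0,0} = 1
G(8) = mex{1,1,1} = 0
G(9) = mex{0,0,0,0} = 1
G(10) = mex{1,1,1,1} = 0
G(11) = mex{0,0,0,0} = 1
G(12) = mex{1,1,1,1} = 0
G(13) = mex{0,0,0,0} = 1
G(14) = mex{1,1,1,1} = 0
G(15) = mex{0,0,0,0} = 1
G(16) = mex{1,1,1,1} = 0
G(17) = mex{0,0,0,0} = 1
G(18) = mex{1,1,1,1} = 0
G(19) = mex{0,0,0,0} = 1
G(20) = mex{1,1,1,1} = 0
G(21) = mex{0,0,0,0} = 1
G(22) = mex{1,1,1,1} = 0
G(23) = mex{0,0,0,0} = 1
G(24) = mex{1,1,1,1} = 0
Pile A: G(18) = 0.
Pile B: G(24) = 0.
Combined Grundy value = 0 ⊕ 0 = 0.

0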